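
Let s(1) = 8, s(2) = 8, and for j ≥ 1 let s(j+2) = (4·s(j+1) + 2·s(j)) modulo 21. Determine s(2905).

s(1) = 8; s(2) = 8; s(3) = 6; s(4) = 19; s(5) = 4; s(6) = 12; s(7) = 14; s(8) = 17; s(9) = 12; s(10) = 19; s(11) = 16; s(12) = 18; s(13) = 20; s(14) = 11; s(15) = 0; s(16) = 1; s(17) = 4; s(18) = 18; s(19) = 17; s(20) = 20; s(21) = 9; s(22) = 13; s(23) = 7; s(24) = 12; s(25) = 20; s(26) = 20; s(27) = 15; s(28) = 16; s(29) = 10; s(30) = 9; s(31) = 14; s(32) = 11; s(33) = 9; s(34) = 16; s(35) = 19; s(36) = 3; s(37) = 8; s(38) = 17; s(39) = 0; s(40) = 13; s(41) = 10; s(42) = 3; s(43) = 11; s(44) = 8; s(45) = 12; s(46) = 1; s(47) = 7; s(48) = 9; s(49) = 8; s(50) = 8.
Since (s(49), s(50)) = (s(1), s(2)) = (8, 8) (two consecutive terms determine the rest), the sequence is periodic with period 48.
So s(2905) = s(1 + ((2905-1) mod 48)) = s(25) = 20.

20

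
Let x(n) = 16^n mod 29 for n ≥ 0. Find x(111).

20

Computing terms: x(0) = 1; x(1) = 16; x(2) = 24; x(3) = 7; x(4) = 25; x(5) = 23; x(6) = 20; x(7) = 1.
Since x(7) = x(0) = 1, the sequence is periodic with period 7.
(111 - 0) mod 7 = 6, so x(111) = x(6) = 20.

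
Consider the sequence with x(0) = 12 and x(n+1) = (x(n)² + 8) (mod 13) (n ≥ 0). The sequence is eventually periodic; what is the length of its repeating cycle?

We have x(0) = 12,  x(1) = 9,  x(2) = 11,  x(3) = 12.
The sequence repeats with period 3.

3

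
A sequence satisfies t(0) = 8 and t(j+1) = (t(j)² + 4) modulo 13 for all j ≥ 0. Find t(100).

7

Computing terms: t(0) = 8,  t(1) = 3,  t(2) = 0,  t(3) = 4,  t(4) = 7,  t(5) = 1,  t(6) = 5,  t(7) = 3.
Since t(7) = t(1) = 3, the sequence is eventually periodic: after a pre-period of length 1 it cycles with period 6.
For j ≥ 1, t(j) depends only on (j - 1) mod 6. (100 - 1) mod 6 = 3, so t(100) = t(4) = 7.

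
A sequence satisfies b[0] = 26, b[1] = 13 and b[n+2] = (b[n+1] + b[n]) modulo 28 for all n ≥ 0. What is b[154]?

3

Computing terms: b[0] = 26, b[1] = 13, b[2] = 11, b[3] = 24, b[4] = 7, b[5] = 3, b[6] = 10, b[7] = 13, b[8] = 23, b[9] = 8, b[10] = 3, b[11] = 11, b[12] = 14, b[13] = 25, b[14] = 11, b[15] = 8, b[16] = 19, b[17] = 27, b[18] = 18, b[19] = 17, b[20] = 7, b[21] = 24, b[22] = 3, b[23] = 27, b[24] = 2, b[25] = 1, b[26] = 3, b[27] = 4, b[28] = 7, b[29] = 11, b[30] = 18, b[31] = 1, b[32] = 19, b[33] = 20, b[34] = 11, b[35] = 3, b[36] = 14, b[37] = 17, b[38] = 3, b[39] = 20, b[40] = 23, b[41] = 15, b[42] = 10, b[43] = 25, b[44] = 7, b[45] = 4, b[46] = 11, b[47] = 15, b[48] = 26, b[49] = 13.
The sequence repeats with period 48.
So b[154] = b[0 + ((154-0) mod 48)] = b[10] = 3.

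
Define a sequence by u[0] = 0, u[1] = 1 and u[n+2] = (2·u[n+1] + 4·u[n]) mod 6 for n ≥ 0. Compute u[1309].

2

Listing terms: u[0] = 0, u[1] = 1, u[2] = 2, u[3] = 2, u[4] = 0, u[5] = 2, u[6] = 4, u[7] = 4, u[8] = 0, u[9] = 4, u[10] = 2, u[11] = 2.
Since (u[10], u[11]) = (u[2], u[3]) = (2, 2) (two consecutive terms determine the rest), the sequence is eventually periodic: after a pre-period of length 2 it cycles with period 8.
For n ≥ 2, u[n] depends only on (n - 2) mod 8. (1309 - 2) mod 8 = 3, so u[1309] = u[5] = 2.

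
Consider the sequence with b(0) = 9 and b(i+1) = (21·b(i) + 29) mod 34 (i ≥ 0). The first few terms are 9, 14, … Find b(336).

Listing terms: b(0) = 9; b(1) = 14; b(2) = 17; b(3) = 12; b(4) = 9.
Since b(4) = b(0) = 9, the sequence is periodic with period 4.
So b(336) = b(0 + ((336-0) mod 4)) = b(0) = 9.

9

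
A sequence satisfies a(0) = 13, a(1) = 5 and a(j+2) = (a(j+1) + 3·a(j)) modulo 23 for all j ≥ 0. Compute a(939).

We have a(0) = 13, a(1) = 5, a(2) = 21, a(3) = 13, a(4) = 7, a(5) = 0, a(6) = 21, a(7) = 21, a(8) = 15, a(9) = 9, a(10) = 8, a(11) = 12, a(12) = 13, a(13) = 3, a(14) = 19, a(15) = 5, a(16) = 16, a(17) = 8, a(18) = 10, a(19) = 11, a(20) = 18, a(21) = 5, a(22) = 13, a(23) = 5.
The sequence repeats with period 22.
So a(939) = a(0 + ((939-0) mod 22)) = a(15) = 5.

5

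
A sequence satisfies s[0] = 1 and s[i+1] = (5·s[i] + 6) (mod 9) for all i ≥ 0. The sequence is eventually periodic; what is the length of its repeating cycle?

6

Computing terms: s[0] = 1, s[1] = 2, s[2] = 7, s[3] = 5, s[4] = 4, s[5] = 8, s[6] = 1.
The sequence repeats with period 6.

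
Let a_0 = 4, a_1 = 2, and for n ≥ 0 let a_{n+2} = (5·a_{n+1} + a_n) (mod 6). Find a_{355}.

0

Computing terms: a_0 = 4; a_1 = 2; a_2 = 2; a_3 = 0; a_4 = 2; a_5 = 4; a_6 = 4; a_7 = 0; a_8 = 4; a_9 = 2.
Since (a_8, a_9) = (a_0, a_1) = (4, 2) (two consecutive terms determine the rest), the sequence is periodic with period 8.
So a_{355} = a_{0 + ((355-0) mod 8)} = a_3 = 0.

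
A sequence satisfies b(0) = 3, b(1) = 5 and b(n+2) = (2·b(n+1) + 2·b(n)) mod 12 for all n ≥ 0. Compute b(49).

8

Computing terms: b(0) = 3,  b(1) = 5,  b(2) = 4,  b(3) = 6,  b(4) = 8,  b(5) = 4,  b(6) = 0,  b(7) = 8,  b(8) = 4.
Since (b(7), b(8)) = (b(4), b(5)) = (8, 4) (two consecutive terms determine the rest), the sequence is eventually periodic: after a pre-period of length 4 it cycles with period 3.
For n ≥ 4, b(n) depends only on (n - 4) mod 3. (49 - 4) mod 3 = 0, so b(49) = b(4) = 8.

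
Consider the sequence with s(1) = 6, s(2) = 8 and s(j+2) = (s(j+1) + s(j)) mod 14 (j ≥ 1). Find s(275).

0

Computing terms: s(1) = 6,  s(2) = 8,  s(3) = 0,  s(4) = 8,  s(5) = 8,  s(6) = 2,  s(7) = 10,  s(8) = 12,  s(9) = 8,  s(10) = 6,  s(11) = 0,  s(12) = 6,  s(13) = 6,  s(14) = 12,  s(15) = 4,  s(16) = 2,  s(17) = 6,  s(18) = 8.
The sequence repeats with period 16.
(275 - 1) mod 16 = 2, so s(275) = s(3) = 0.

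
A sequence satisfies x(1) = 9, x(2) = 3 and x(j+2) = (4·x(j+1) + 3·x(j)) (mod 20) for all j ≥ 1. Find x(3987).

We have x(1) = 9,  x(2) = 3,  x(3) = 19,  x(4) = 5,  x(5) = 17,  x(6) = 3,  x(7) = 3,  x(8) = 1,  x(9) = 13,  x(10) = 15,  x(11) = 19,  x(12) = 1,  x(13) = 1,  x(14) = 7,  x(15) = 11,  x(16) = 5,  x(17) = 13,  x(18) = 7,  x(19) = 7,  x(20) = 9,  x(21) = 17,  x(22) = 15,  x(23) = 11,  x(24) = 9,  x(25) = 9,  x(26) = 3.
Since (x(25), x(26)) = (x(1), x(2)) = (9, 3) (two consecutive terms determine the rest), the sequence is periodic with period 24.
So x(3987) = x(1 + ((3987-1) mod 24)) = x(3) = 19.

19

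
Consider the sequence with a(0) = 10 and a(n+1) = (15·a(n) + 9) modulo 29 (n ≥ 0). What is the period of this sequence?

We have a(0) = 10; a(1) = 14; a(2) = 16; a(3) = 17; a(4) = 3; a(5) = 25; a(6) = 7; a(7) = 27; a(8) = 8; a(9) = 13; a(10) = 1; a(11) = 24; a(12) = 21; a(13) = 5; a(14) = 26; a(15) = 22; a(16) = 20; a(17) = 19; a(18) = 4; a(19) = 11; a(20) = 0; a(21) = 9; a(22) = 28; a(23) = 23; a(24) = 6; a(25) = 12; a(26) = 15; a(27) = 2; a(28) = 10.
The sequence repeats with period 28.

28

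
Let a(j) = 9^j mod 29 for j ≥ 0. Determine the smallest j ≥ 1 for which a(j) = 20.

8

Listing terms: a(0) = 1; a(1) = 9; a(2) = 23; a(3) = 4; a(4) = 7; a(5) = 5; a(6) = 16; a(7) = 28; a(8) = 20; a(9) = 6; a(10) = 25; a(11) = 22; a(12) = 24; a(13) = 13; a(14) = 1.
The sequence repeats with period 14.
The value 20 first appears (with j ≥ 1) at a(8).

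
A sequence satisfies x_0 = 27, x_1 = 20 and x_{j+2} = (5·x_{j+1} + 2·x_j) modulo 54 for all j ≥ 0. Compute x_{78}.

Listing terms: x_0 = 27,  x_1 = 20,  x_2 = 46,  x_3 = 0,  x_4 = 38,  x_5 = 28,  x_6 = 0,  x_7 = 2,  x_8 = 10,  x_9 = 0,  x_{10} = 20,  x_{11} = 46.
Since (x_{10}, x_{11}) = (x_1, x_2) = (20, 46) (two consecutive terms determine the rest), the sequence is eventually periodic: after a pre-period of length 1 it cycles with period 9.
For j ≥ 1, x_j depends only on (j - 1) mod 9. (78 - 1) mod 9 = 5, so x_{78} = x_6 = 0.

0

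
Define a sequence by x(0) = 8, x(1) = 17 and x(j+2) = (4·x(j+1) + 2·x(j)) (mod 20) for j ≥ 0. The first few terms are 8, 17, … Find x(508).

Computing terms: x(0) = 8,  x(1) = 17,  x(2) = 4,  x(3) = 10,  x(4) = 8,  x(5) = 12,  x(6) = 4,  x(7) = 0,  x(8) = 8,  x(9) = 12.
Since (x(8), x(9)) = (x(4), x(5)) = (8, 12) (two consecutive terms determine the rest), the sequence is eventually periodic: after a pre-period of length 4 it cycles with period 4.
For j ≥ 4, x(j) depends only on (j - 4) mod 4. (508 - 4) mod 4 = 0, so x(508) = x(4) = 8.

8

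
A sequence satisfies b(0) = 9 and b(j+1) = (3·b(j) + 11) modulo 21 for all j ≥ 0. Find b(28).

Computing terms: b(0) = 9,  b(1) = 17,  b(2) = 20,  b(3) = 8,  b(4) = 14,  b(5) = 11,  b(6) = 2,  b(7) = 17.
Since b(7) = b(1) = 17, the sequence is eventually periodic: after a pre-period of length 1 it cycles with period 6.
For j ≥ 1, b(j) depends only on (j - 1) mod 6. (28 - 1) mod 6 = 3, so b(28) = b(4) = 14.

14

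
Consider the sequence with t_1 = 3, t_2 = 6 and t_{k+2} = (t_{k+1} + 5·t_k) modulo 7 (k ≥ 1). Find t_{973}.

t_1 = 3, t_2 = 6, t_3 = 0, t_4 = 2, t_5 = 2, t_6 = 5, t_7 = 1, t_8 = 5, t_9 = 3, t_{10} = 0, t_{11} = 1, t_{12} = 1, t_{13} = 6, t_{14} = 4, t_{15} = 6, t_{16} = 5, t_{17} = 0, t_{18} = 4, t_{19} = 4, t_{20} = 3, t_{21} = 2, t_{22} = 3, t_{23} = 6.
The sequence repeats with period 21.
So t_{973} = t_{1 + ((973-1) mod 21)} = t_7 = 1.

1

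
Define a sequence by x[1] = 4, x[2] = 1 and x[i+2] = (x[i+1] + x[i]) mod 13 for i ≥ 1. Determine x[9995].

x[1] = 4; x[2] = 1; x[3] = 5; x[4] = 6; x[5] = 11; x[6] = 4; x[7] = 2; x[8] = 6; x[9] = 8; x[10] = 1; x[11] = 9; x[12] = 10; x[13] = 6; x[14] = 3; x[15] = 9; x[16] = 12; x[17] = 8; x[18] = 7; x[19] = 2; x[20] = 9; x[21] = 11; x[22] = 7; x[23] = 5; x[24] = 12; x[25] = 4; x[26] = 3; x[27] = 7; x[28] = 10; x[29] = 4; x[30] = 1.
Since (x[29], x[30]) = (x[1], x[2]) = (4, 1) (two consecutive terms determine the rest), the sequence is periodic with period 28.
(9995 - 1) mod 28 = 26, so x[9995] = x[27] = 7.

7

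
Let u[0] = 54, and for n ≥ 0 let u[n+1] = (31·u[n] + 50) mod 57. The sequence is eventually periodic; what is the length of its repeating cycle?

u[0] = 54, u[1] = 14, u[2] = 28, u[3] = 6, u[4] = 8, u[5] = 13, u[6] = 54.
The sequence repeats with period 6.

6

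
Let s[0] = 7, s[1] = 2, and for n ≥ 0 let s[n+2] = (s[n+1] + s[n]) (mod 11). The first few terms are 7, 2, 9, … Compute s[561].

2

We have s[0] = 7, s[1] = 2, s[2] = 9, s[3] = 0, s[4] = 9, s[5] = 9, s[6] = 7, s[7] = 5, s[8] = 1, s[9] = 6, s[10] = 7, s[11] = 2.
Since (s[10], s[11]) = (s[0], s[1]) = (7, 2) (two consecutive terms determine the rest), the sequence is periodic with period 10.
So s[561] = s[0 + ((561-0) mod 10)] = s[1] = 2.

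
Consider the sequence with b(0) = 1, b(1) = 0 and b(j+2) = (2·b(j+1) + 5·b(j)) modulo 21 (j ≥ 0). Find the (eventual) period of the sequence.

Computing terms: b(0) = 1, b(1) = 0, b(2) = 5, b(3) = 10, b(4) = 3, b(5) = 14, b(6) = 1, b(7) = 9, b(8) = 2, b(9) = 7, b(10) = 3, b(11) = 20, b(12) = 13, b(13) = 0, b(14) = 2, b(15) = 4, b(16) = 18, b(17) = 14, b(18) = 13, b(19) = 12, b(20) = 5, b(21) = 7, b(22) = 18, b(23) = 8, b(24) = 1, b(25) = 0.
The sequence repeats with period 24.

24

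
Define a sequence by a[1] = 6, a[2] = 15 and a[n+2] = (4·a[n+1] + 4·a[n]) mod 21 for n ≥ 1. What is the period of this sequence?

6

a[1] = 6, a[2] = 15, a[3] = 0, a[4] = 18, a[5] = 9, a[6] = 3, a[7] = 6, a[8] = 15.
Since (a[7], a[8]) = (a[1], a[2]) = (6, 15) (two consecutive terms determine the rest), the sequence is periodic with period 6.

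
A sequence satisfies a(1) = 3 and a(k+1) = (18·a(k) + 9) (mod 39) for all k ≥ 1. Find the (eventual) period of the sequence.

4

Listing terms: a(1) = 3,  a(2) = 24,  a(3) = 12,  a(4) = 30,  a(5) = 3.
Since a(5) = a(1) = 3, the sequence is periodic with period 4.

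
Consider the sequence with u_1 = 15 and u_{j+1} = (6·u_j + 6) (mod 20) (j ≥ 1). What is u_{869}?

18

Computing terms: u_1 = 15,  u_2 = 16,  u_3 = 2,  u_4 = 18,  u_5 = 14,  u_6 = 10,  u_7 = 6,  u_8 = 2.
Since u_8 = u_3 = 2, the sequence is eventually periodic: after a pre-period of length 2 it cycles with period 5.
For j ≥ 3, u_j depends only on (j - 3) mod 5. (869 - 3) mod 5 = 1, so u_{869} = u_4 = 18.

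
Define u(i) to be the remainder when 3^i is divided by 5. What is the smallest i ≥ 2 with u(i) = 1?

Listing terms: u(1) = 3; u(2) = 4; u(3) = 2; u(4) = 1; u(5) = 3.
Since u(5) = u(1) = 3, the sequence is periodic with period 4.
The value 1 first appears (with i ≥ 2) at u(4).

4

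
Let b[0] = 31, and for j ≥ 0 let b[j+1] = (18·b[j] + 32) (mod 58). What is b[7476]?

Listing terms: b[0] = 31; b[1] = 10; b[2] = 38; b[3] = 20; b[4] = 44; b[5] = 12; b[6] = 16; b[7] = 30; b[8] = 50; b[9] = 4; b[10] = 46; b[11] = 48; b[12] = 26; b[13] = 36; b[14] = 42; b[15] = 34; b[16] = 6; b[17] = 24; b[18] = 0; b[19] = 32; b[20] = 28; b[21] = 14; b[22] = 52; b[23] = 40; b[24] = 56; b[25] = 54; b[26] = 18; b[27] = 8; b[28] = 2; b[29] = 10.
Since b[29] = b[1] = 10, the sequence is eventually periodic: after a pre-period of length 1 it cycles with period 28.
For j ≥ 1, b[j] depends only on (j - 1) mod 28. (7476 - 1) mod 28 = 27, so b[7476] = b[28] = 2.

2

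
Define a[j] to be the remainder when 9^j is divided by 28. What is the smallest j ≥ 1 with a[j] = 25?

2

Computing terms: a[0] = 1; a[1] = 9; a[2] = 25; a[3] = 1.
The sequence repeats with period 3.
The value 25 first appears (with j ≥ 1) at a[2].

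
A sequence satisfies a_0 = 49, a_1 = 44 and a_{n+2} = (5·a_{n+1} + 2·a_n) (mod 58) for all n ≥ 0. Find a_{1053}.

12

a_0 = 49; a_1 = 44; a_2 = 28; a_3 = 54; a_4 = 36; a_5 = 56; a_6 = 4; a_7 = 16; a_8 = 30; a_9 = 8; a_{10} = 42; a_{11} = 52; a_{12} = 54; a_{13} = 26; a_{14} = 6; a_{15} = 24; a_{16} = 16; a_{17} = 12; a_{18} = 34; a_{19} = 20; a_{20} = 52; a_{21} = 10; a_{22} = 38; a_{23} = 36; a_{24} = 24; a_{25} = 18; a_{26} = 22; a_{27} = 30; a_{28} = 20; a_{29} = 44; a_{30} = 28.
Since (a_{29}, a_{30}) = (a_1, a_2) = (44, 28) (two consecutive terms determine the rest), the sequence is eventually periodic: after a pre-period of length 1 it cycles with period 28.
For n ≥ 1, a_n depends only on (n - 1) mod 28. (1053 - 1) mod 28 = 16, so a_{1053} = a_{17} = 12.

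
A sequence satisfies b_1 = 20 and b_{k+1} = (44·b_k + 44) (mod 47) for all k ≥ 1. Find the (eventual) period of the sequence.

Listing terms: b_1 = 20, b_2 = 31, b_3 = 45, b_4 = 3, b_5 = 35, b_6 = 33, b_7 = 39, b_8 = 21, b_9 = 28, b_{10} = 7, b_{11} = 23, b_{12} = 22, b_{13} = 25, b_{14} = 16, b_{15} = 43, b_{16} = 9, b_{17} = 17, b_{18} = 40, b_{19} = 18, b_{20} = 37, b_{21} = 27, b_{22} = 10, b_{23} = 14, b_{24} = 2, b_{25} = 38, b_{26} = 24, b_{27} = 19, b_{28} = 34, b_{29} = 36, b_{30} = 30, b_{31} = 1, b_{32} = 41, b_{33} = 15, b_{34} = 46, b_{35} = 0, b_{36} = 44, b_{37} = 6, b_{38} = 26, b_{39} = 13, b_{40} = 5, b_{41} = 29, b_{42} = 4, b_{43} = 32, b_{44} = 42, b_{45} = 12, b_{46} = 8, b_{47} = 20.
Since b_{47} = b_1 = 20, the sequence is periodic with period 46.

46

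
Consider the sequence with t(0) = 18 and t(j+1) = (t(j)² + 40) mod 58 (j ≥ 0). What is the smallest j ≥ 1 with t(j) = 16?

1

t(0) = 18,  t(1) = 16,  t(2) = 6,  t(3) = 18.
Since t(3) = t(0) = 18, the sequence is periodic with period 3.
The value 16 first appears (with j ≥ 1) at t(1).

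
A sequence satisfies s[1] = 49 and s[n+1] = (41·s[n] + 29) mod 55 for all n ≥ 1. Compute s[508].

22

Listing terms: s[1] = 49,  s[2] = 3,  s[3] = 42,  s[4] = 46,  s[5] = 45,  s[6] = 4,  s[7] = 28,  s[8] = 22,  s[9] = 51,  s[10] = 30,  s[11] = 49.
Since s[11] = s[1] = 49, the sequence is periodic with period 10.
(508 - 1) mod 10 = 7, so s[508] = s[8] = 22.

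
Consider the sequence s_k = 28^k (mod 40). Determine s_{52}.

Listing terms: s_0 = 1; s_1 = 28; s_2 = 24; s_3 = 32; s_4 = 16; s_5 = 8; s_6 = 24.
Since s_6 = s_2 = 24, the sequence is eventually periodic: after a pre-period of length 2 it cycles with period 4.
For k ≥ 2, s_k depends only on (k - 2) mod 4. (52 - 2) mod 4 = 2, so s_{52} = s_4 = 16.

16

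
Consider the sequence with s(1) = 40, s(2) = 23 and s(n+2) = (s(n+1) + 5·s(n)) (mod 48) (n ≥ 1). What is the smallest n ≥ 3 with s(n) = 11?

We have s(1) = 40; s(2) = 23; s(3) = 31; s(4) = 2; s(5) = 13; s(6) = 23; s(7) = 40; s(8) = 11; s(9) = 19; s(10) = 26; s(11) = 25; s(12) = 11; s(13) = 40; s(14) = 47; s(15) = 7; s(16) = 2; s(17) = 37; s(18) = 47; s(19) = 40; s(20) = 35; s(21) = 43; s(22) = 26; s(23) = 1; s(24) = 35; s(25) = 40; s(26) = 23.
Since (s(25), s(26)) = (s(1), s(2)) = (40, 23) (two consecutive terms determine the rest), the sequence is periodic with period 24.
The value 11 first appears (with n ≥ 3) at s(8).

8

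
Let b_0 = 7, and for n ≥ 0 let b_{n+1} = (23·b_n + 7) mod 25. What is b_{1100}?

Listing terms: b_0 = 7, b_1 = 18, b_2 = 21, b_3 = 15, b_4 = 2, b_5 = 3, b_6 = 1, b_7 = 5, b_8 = 22, b_9 = 13, b_{10} = 6, b_{11} = 20, b_{12} = 17, b_{13} = 23, b_{14} = 11, b_{15} = 10, b_{16} = 12, b_{17} = 8, b_{18} = 16, b_{19} = 0, b_{20} = 7.
Since b_{20} = b_0 = 7, the sequence is periodic with period 20.
So b_{1100} = b_{0 + ((1100-0) mod 20)} = b_0 = 7.

7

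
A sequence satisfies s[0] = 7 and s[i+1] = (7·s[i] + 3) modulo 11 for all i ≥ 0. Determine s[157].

s[0] = 7; s[1] = 8; s[2] = 4; s[3] = 9; s[4] = 0; s[5] = 3; s[6] = 2; s[7] = 6; s[8] = 1; s[9] = 10; s[10] = 7.
The sequence repeats with period 10.
(157 - 0) mod 10 = 7, so s[157] = s[7] = 6.

6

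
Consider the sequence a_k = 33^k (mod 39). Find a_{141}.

21

We have a_0 = 1, a_1 = 33, a_2 = 36, a_3 = 18, a_4 = 9, a_5 = 24, a_6 = 12, a_7 = 6, a_8 = 3, a_9 = 21, a_{10} = 30, a_{11} = 15, a_{12} = 27, a_{13} = 33.
Since a_{13} = a_1 = 33, the sequence is eventually periodic: after a pre-period of length 1 it cycles with period 12.
For k ≥ 1, a_k depends only on (k - 1) mod 12. (141 - 1) mod 12 = 8, so a_{141} = a_9 = 21.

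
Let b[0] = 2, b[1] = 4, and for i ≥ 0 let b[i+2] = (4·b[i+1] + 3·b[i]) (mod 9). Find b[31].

Listing terms: b[0] = 2,  b[1] = 4,  b[2] = 4,  b[3] = 1,  b[4] = 7,  b[5] = 4,  b[6] = 1.
Since (b[5], b[6]) = (b[2], b[3]) = (4, 1) (two consecutive terms determine the rest), the sequence is eventually periodic: after a pre-period of length 2 it cycles with period 3.
For i ≥ 2, b[i] depends only on (i - 2) mod 3. (31 - 2) mod 3 = 2, so b[31] = b[4] = 7.

7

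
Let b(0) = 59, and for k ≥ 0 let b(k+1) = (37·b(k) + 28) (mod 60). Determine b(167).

b(0) = 59; b(1) = 51; b(2) = 55; b(3) = 23; b(4) = 39; b(5) = 31; b(6) = 35; b(7) = 3; b(8) = 19; b(9) = 11; b(10) = 15; b(11) = 43; b(12) = 59.
Since b(12) = b(0) = 59, the sequence is periodic with period 12.
(167 - 0) mod 12 = 11, so b(167) = b(11) = 43.

43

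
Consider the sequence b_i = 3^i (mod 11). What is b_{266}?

3

We have b_1 = 3,  b_2 = 9,  b_3 = 5,  b_4 = 4,  b_5 = 1,  b_6 = 3.
Since b_6 = b_1 = 3, the sequence is periodic with period 5.
(266 - 1) mod 5 = 0, so b_{266} = b_1 = 3.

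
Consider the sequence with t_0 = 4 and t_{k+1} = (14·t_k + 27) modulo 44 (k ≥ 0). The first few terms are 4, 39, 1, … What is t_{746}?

17

We have t_0 = 4,  t_1 = 39,  t_2 = 1,  t_3 = 41,  t_4 = 29,  t_5 = 37,  t_6 = 17,  t_7 = 1.
Since t_7 = t_2 = 1, the sequence is eventually periodic: after a pre-period of length 2 it cycles with period 5.
For k ≥ 2, t_k depends only on (k - 2) mod 5. (746 - 2) mod 5 = 4, so t_{746} = t_6 = 17.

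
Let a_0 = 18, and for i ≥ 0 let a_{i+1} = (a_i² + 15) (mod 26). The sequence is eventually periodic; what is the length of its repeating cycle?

a_0 = 18,  a_1 = 1,  a_2 = 16,  a_3 = 11,  a_4 = 6,  a_5 = 25,  a_6 = 16.
Since a_6 = a_2 = 16, the sequence is eventually periodic: after a pre-period of length 2 it cycles with period 4.

4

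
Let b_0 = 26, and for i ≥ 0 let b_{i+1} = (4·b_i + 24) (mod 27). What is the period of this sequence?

b_0 = 26; b_1 = 20; b_2 = 23; b_3 = 8; b_4 = 2; b_5 = 5; b_6 = 17; b_7 = 11; b_8 = 14; b_9 = 26.
Since b_9 = b_0 = 26, the sequence is periodic with period 9.

9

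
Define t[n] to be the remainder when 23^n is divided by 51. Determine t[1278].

43

Listing terms: t[0] = 1,  t[1] = 23,  t[2] = 19,  t[3] = 29,  t[4] = 4,  t[5] = 41,  t[6] = 25,  t[7] = 14,  t[8] = 16,  t[9] = 11,  t[10] = 49,  t[11] = 5,  t[12] = 13,  t[13] = 44,  t[14] = 43,  t[15] = 20,  t[16] = 1.
The sequence repeats with period 16.
(1278 - 0) mod 16 = 14, so t[1278] = t[14] = 43.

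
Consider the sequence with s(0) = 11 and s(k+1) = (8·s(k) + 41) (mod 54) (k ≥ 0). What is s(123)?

s(0) = 11,  s(1) = 21,  s(2) = 47,  s(3) = 39,  s(4) = 29,  s(5) = 3,  s(6) = 11.
The sequence repeats with period 6.
(123 - 0) mod 6 = 3, so s(123) = s(3) = 39.

39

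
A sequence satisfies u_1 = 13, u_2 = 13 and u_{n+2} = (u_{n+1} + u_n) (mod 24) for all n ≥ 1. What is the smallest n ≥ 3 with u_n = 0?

Computing terms: u_1 = 13, u_2 = 13, u_3 = 2, u_4 = 15, u_5 = 17, u_6 = 8, u_7 = 1, u_8 = 9, u_9 = 10, u_{10} = 19, u_{11} = 5, u_{12} = 0, u_{13} = 5, u_{14} = 5, u_{15} = 10, u_{16} = 15, u_{17} = 1, u_{18} = 16, u_{19} = 17, u_{20} = 9, u_{21} = 2, u_{22} = 11, u_{23} = 13, u_{24} = 0, u_{25} = 13, u_{26} = 13.
The sequence repeats with period 24.
The value 0 first appears (with n ≥ 3) at u_{12}.

12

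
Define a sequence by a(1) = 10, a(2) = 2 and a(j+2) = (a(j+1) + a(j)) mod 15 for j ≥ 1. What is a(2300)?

Listing terms: a(1) = 10; a(2) = 2; a(3) = 12; a(4) = 14; a(5) = 11; a(6) = 10; a(7) = 6; a(8) = 1; a(9) = 7; a(10) = 8; a(11) = 0; a(12) = 8; a(13) = 8; a(14) = 1; a(15) = 9; a(16) = 10; a(17) = 4; a(18) = 14; a(19) = 3; a(20) = 2; a(21) = 5; a(22) = 7; a(23) = 12; a(24) = 4; a(25) = 1; a(26) = 5; a(27) = 6; a(28) = 11; a(29) = 2; a(30) = 13; a(31) = 0; a(32) = 13; a(33) = 13; a(34) = 11; a(35) = 9; a(36) = 5; a(37) = 14; a(38) = 4; a(39) = 3; a(40) = 7; a(41) = 10; a(42) = 2.
The sequence repeats with period 40.
So a(2300) = a(1 + ((2300-1) mod 40)) = a(20) = 2.

2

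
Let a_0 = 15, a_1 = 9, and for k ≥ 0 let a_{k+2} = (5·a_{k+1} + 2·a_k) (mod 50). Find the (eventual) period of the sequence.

40

Computing terms: a_0 = 15, a_1 = 9, a_2 = 25, a_3 = 43, a_4 = 15, a_5 = 11, a_6 = 35, a_7 = 47, a_8 = 5, a_9 = 19, a_{10} = 5, a_{11} = 13, a_{12} = 25, a_{13} = 1, a_{14} = 5, a_{15} = 27, a_{16} = 45, a_{17} = 29, a_{18} = 35, a_{19} = 33, a_{20} = 35, a_{21} = 41, a_{22} = 25, a_{23} = 7, a_{24} = 35, a_{25} = 39, a_{26} = 15, a_{27} = 3, a_{28} = 45, a_{29} = 31, a_{30} = 45, a_{31} = 37, a_{32} = 25, a_{33} = 49, a_{34} = 45, a_{35} = 23, a_{36} = 5, a_{37} = 21, a_{38} = 15, a_{39} = 17, a_{40} = 15, a_{41} = 9.
The sequence repeats with period 40.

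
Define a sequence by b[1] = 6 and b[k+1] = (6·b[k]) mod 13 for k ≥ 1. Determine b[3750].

12

Computing terms: b[1] = 6,  b[2] = 10,  b[3] = 8,  b[4] = 9,  b[5] = 2,  b[6] = 12,  b[7] = 7,  b[8] = 3,  b[9] = 5,  b[10] = 4,  b[11] = 11,  b[12] = 1,  b[13] = 6.
Since b[13] = b[1] = 6, the sequence is periodic with period 12.
So b[3750] = b[1 + ((3750-1) mod 12)] = b[6] = 12.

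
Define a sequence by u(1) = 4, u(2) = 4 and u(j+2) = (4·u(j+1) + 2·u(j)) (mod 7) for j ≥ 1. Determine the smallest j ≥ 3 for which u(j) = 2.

5

Listing terms: u(1) = 4,  u(2) = 4,  u(3) = 3,  u(4) = 6,  u(5) = 2,  u(6) = 6,  u(7) = 0,  u(8) = 5,  u(9) = 6,  u(10) = 6,  u(11) = 1,  u(12) = 2,  u(13) = 3,  u(14) = 2,  u(15) = 0,  u(16) = 4,  u(17) = 2,  u(18) = 2,  u(19) = 5,  u(20) = 3,  u(21) = 1,  u(22) = 3,  u(23) = 0,  u(24) = 6,  u(25) = 3,  u(26) = 3,  u(27) = 4,  u(28) = 1,  u(29) = 5,  u(30) = 1,  u(31) = 0,  u(32) = 2,  u(33) = 1,  u(34) = 1,  u(35) = 6,  u(36) = 5,  u(37) = 4,  u(38) = 5,  u(39) = 0,  u(40) = 3,  u(41) = 5,  u(42) = 5,  u(43) = 2,  u(44) = 4,  u(45) = 6,  u(46) = 4,  u(47) = 0,  u(48) = 1,  u(49) = 4,  u(50) = 4.
The sequence repeats with period 48.
The value 2 first appears (with j ≥ 3) at u(5).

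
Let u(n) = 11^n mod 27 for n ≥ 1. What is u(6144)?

10

Computing terms: u(1) = 11,  u(2) = 13,  u(3) = 8,  u(4) = 7,  u(5) = 23,  u(6) = 10,  u(7) = 2,  u(8) = 22,  u(9) = 26,  u(10) = 16,  u(11) = 14,  u(12) = 19,  u(13) = 20,  u(14) = 4,  u(15) = 17,  u(16) = 25,  u(17) = 5,  u(18) = 1,  u(19) = 11.
Since u(19) = u(1) = 11, the sequence is periodic with period 18.
(6144 - 1) mod 18 = 5, so u(6144) = u(6) = 10.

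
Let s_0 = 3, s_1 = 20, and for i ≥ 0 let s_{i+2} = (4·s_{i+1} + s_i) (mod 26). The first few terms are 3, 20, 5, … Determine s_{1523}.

6

We have s_0 = 3,  s_1 = 20,  s_2 = 5,  s_3 = 14,  s_4 = 9,  s_5 = 24,  s_6 = 1,  s_7 = 2,  s_8 = 9,  s_9 = 12,  s_{10} = 5,  s_{11} = 6,  s_{12} = 3,  s_{13} = 18,  s_{14} = 23,  s_{15} = 6,  s_{16} = 21,  s_{17} = 12,  s_{18} = 17,  s_{19} = 2,  s_{20} = 25,  s_{21} = 24,  s_{22} = 17,  s_{23} = 14,  s_{24} = 21,  s_{25} = 20,  s_{26} = 23,  s_{27} = 8,  s_{28} = 3,  s_{29} = 20.
The sequence repeats with period 28.
(1523 - 0) mod 28 = 11, so s_{1523} = s_{11} = 6.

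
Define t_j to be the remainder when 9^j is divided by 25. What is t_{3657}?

Listing terms: t_1 = 9; t_2 = 6; t_3 = 4; t_4 = 11; t_5 = 24; t_6 = 16; t_7 = 19; t_8 = 21; t_9 = 14; t_{10} = 1; t_{11} = 9.
The sequence repeats with period 10.
(3657 - 1) mod 10 = 6, so t_{3657} = t_7 = 19.

19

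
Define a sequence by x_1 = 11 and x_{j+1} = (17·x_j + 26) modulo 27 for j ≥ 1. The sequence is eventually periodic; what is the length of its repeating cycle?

Computing terms: x_1 = 11,  x_2 = 24,  x_3 = 2,  x_4 = 6,  x_5 = 20,  x_6 = 15,  x_7 = 11.
The sequence repeats with period 6.

6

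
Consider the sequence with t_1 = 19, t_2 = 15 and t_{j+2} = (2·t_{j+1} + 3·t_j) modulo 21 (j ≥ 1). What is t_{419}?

6

Computing terms: t_1 = 19; t_2 = 15; t_3 = 3; t_4 = 9; t_5 = 6; t_6 = 18; t_7 = 12; t_8 = 15; t_9 = 3.
Since (t_8, t_9) = (t_2, t_3) = (15, 3) (two consecutive terms determine the rest), the sequence is eventually periodic: after a pre-period of length 1 it cycles with period 6.
For j ≥ 2, t_j depends only on (j - 2) mod 6. (419 - 2) mod 6 = 3, so t_{419} = t_5 = 6.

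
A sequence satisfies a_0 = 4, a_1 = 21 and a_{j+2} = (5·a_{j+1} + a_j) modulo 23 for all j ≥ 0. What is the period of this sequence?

22

a_0 = 4, a_1 = 21, a_2 = 17, a_3 = 14, a_4 = 18, a_5 = 12, a_6 = 9, a_7 = 11, a_8 = 18, a_9 = 9, a_{10} = 17, a_{11} = 2, a_{12} = 4, a_{13} = 22, a_{14} = 22, a_{15} = 17, a_{16} = 15, a_{17} = 0, a_{18} = 15, a_{19} = 6, a_{20} = 22, a_{21} = 1, a_{22} = 4, a_{23} = 21.
The sequence repeats with period 22.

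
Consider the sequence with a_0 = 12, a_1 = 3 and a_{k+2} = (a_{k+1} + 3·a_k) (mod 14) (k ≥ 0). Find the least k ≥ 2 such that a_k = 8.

Computing terms: a_0 = 12; a_1 = 3; a_2 = 11; a_3 = 6; a_4 = 11; a_5 = 1; a_6 = 6; a_7 = 9; a_8 = 13; a_9 = 12; a_{10} = 9; a_{11} = 3; a_{12} = 2; a_{13} = 11; a_{14} = 3; a_{15} = 8; a_{16} = 3; a_{17} = 13; a_{18} = 8; a_{19} = 5; a_{20} = 1; a_{21} = 2; a_{22} = 5; a_{23} = 11; a_{24} = 12; a_{25} = 3.
Since (a_{24}, a_{25}) = (a_0, a_1) = (12, 3) (two consecutive terms determine the rest), the sequence is periodic with period 24.
The value 8 first appears (with k ≥ 2) at a_{15}.

15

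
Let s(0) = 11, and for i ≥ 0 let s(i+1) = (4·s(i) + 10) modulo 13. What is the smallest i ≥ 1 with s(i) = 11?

s(0) = 11,  s(1) = 2,  s(2) = 5,  s(3) = 4,  s(4) = 0,  s(5) = 10,  s(6) = 11.
Since s(6) = s(0) = 11, the sequence is periodic with period 6.
The value 11 next appears (with i ≥ 1) at s(6).

6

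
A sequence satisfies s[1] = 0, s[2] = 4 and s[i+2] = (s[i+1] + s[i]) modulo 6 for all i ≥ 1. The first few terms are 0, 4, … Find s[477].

Computing terms: s[1] = 0, s[2] = 4, s[3] = 4, s[4] = 2, s[5] = 0, s[6] = 2, s[7] = 2, s[8] = 4, s[9] = 0, s[10] = 4.
The sequence repeats with period 8.
So s[477] = s[1 + ((477-1) mod 8)] = s[5] = 0.

0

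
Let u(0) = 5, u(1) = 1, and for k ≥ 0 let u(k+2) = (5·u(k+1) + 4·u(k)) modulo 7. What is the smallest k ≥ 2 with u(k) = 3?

3

u(0) = 5; u(1) = 1; u(2) = 4; u(3) = 3; u(4) = 3; u(5) = 6; u(6) = 0; u(7) = 3; u(8) = 1; u(9) = 3; u(10) = 5; u(11) = 2; u(12) = 2; u(13) = 4; u(14) = 0; u(15) = 2; u(16) = 3; u(17) = 2; u(18) = 1; u(19) = 6; u(20) = 6; u(21) = 5; u(22) = 0; u(23) = 6; u(24) = 2; u(25) = 6; u(26) = 3; u(27) = 4; u(28) = 4; u(29) = 1; u(30) = 0; u(31) = 4; u(32) = 6; u(33) = 4; u(34) = 2; u(35) = 5; u(36) = 5; u(37) = 3; u(38) = 0; u(39) = 5; u(40) = 4; u(41) = 5; u(42) = 6; u(43) = 1; u(44) = 1; u(45) = 2; u(46) = 0; u(47) = 1; u(48) = 5; u(49) = 1.
Since (u(48), u(49)) = (u(0), u(1)) = (5, 1) (two consecutive terms determine the rest), the sequence is periodic with period 48.
The value 3 first appears (with k ≥ 2) at u(3).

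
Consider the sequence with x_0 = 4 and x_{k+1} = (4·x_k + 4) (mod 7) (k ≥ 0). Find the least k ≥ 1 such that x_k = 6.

x_0 = 4; x_1 = 6; x_2 = 0; x_3 = 4.
The sequence repeats with period 3.
The value 6 first appears (with k ≥ 1) at x_1.

1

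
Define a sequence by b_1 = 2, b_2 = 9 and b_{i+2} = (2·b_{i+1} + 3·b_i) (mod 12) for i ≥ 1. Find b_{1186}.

9

Listing terms: b_1 = 2, b_2 = 9, b_3 = 0, b_4 = 3, b_5 = 6, b_6 = 9, b_7 = 0.
Since (b_6, b_7) = (b_2, b_3) = (9, 0) (two consecutive terms determine the rest), the sequence is eventually periodic: after a pre-period of length 1 it cycles with period 4.
For i ≥ 2, b_i depends only on (i - 2) mod 4. (1186 - 2) mod 4 = 0, so b_{1186} = b_2 = 9.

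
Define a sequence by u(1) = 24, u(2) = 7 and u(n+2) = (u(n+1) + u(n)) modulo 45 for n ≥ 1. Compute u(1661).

24

u(1) = 24, u(2) = 7, u(3) = 31, u(4) = 38, u(5) = 24, u(6) = 17, u(7) = 41, u(8) = 13, u(9) = 9, u(10) = 22, u(11) = 31, u(12) = 8, u(13) = 39, u(14) = 2, u(15) = 41, u(16) = 43, u(17) = 39, u(18) = 37, u(19) = 31, u(20) = 23, u(21) = 9, u(22) = 32, u(23) = 41, u(24) = 28, u(25) = 24, u(26) = 7.
The sequence repeats with period 24.
(1661 - 1) mod 24 = 4, so u(1661) = u(5) = 24.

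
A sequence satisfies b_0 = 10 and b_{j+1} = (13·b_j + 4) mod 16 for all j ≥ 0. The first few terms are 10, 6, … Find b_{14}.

Computing terms: b_0 = 10,  b_1 = 6,  b_2 = 2,  b_3 = 14,  b_4 = 10.
Since b_4 = b_0 = 10, the sequence is periodic with period 4.
(14 - 0) mod 4 = 2, so b_{14} = b_2 = 2.

2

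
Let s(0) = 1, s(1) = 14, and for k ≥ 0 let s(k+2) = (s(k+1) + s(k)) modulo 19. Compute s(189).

s(0) = 1; s(1) = 14; s(2) = 15; s(3) = 10; s(4) = 6; s(5) = 16; s(6) = 3; s(7) = 0; s(8) = 3; s(9) = 3; s(10) = 6; s(11) = 9; s(12) = 15; s(13) = 5; s(14) = 1; s(15) = 6; s(16) = 7; s(17) = 13; s(18) = 1; s(19) = 14.
Since (s(18), s(19)) = (s(0), s(1)) = (1, 14) (two consecutive terms determine the rest), the sequence is periodic with period 18.
So s(189) = s(0 + ((189-0) mod 18)) = s(9) = 3.

3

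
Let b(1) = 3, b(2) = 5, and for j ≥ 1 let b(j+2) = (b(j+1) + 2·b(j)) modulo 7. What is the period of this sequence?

b(1) = 3; b(2) = 5; b(3) = 4; b(4) = 0; b(5) = 1; b(6) = 1; b(7) = 3; b(8) = 5.
Since (b(7), b(8)) = (b(1), b(2)) = (3, 5) (two consecutive terms determine the rest), the sequence is periodic with period 6.

6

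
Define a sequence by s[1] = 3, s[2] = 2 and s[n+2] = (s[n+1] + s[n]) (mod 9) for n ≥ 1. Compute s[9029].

3

Computing terms: s[1] = 3, s[2] = 2, s[3] = 5, s[4] = 7, s[5] = 3, s[6] = 1, s[7] = 4, s[8] = 5, s[9] = 0, s[10] = 5, s[11] = 5, s[12] = 1, s[13] = 6, s[14] = 7, s[15] = 4, s[16] = 2, s[17] = 6, s[18] = 8, s[19] = 5, s[20] = 4, s[21] = 0, s[22] = 4, s[23] = 4, s[24] = 8, s[25] = 3, s[26] = 2.
The sequence repeats with period 24.
(9029 - 1) mod 24 = 4, so s[9029] = s[5] = 3.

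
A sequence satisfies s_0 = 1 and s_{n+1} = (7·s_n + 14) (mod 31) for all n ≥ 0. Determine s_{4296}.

11

s_0 = 1; s_1 = 21; s_2 = 6; s_3 = 25; s_4 = 3; s_5 = 4; s_6 = 11; s_7 = 29; s_8 = 0; s_9 = 14; s_{10} = 19; s_{11} = 23; s_{12} = 20; s_{13} = 30; s_{14} = 7; s_{15} = 1.
Since s_{15} = s_0 = 1, the sequence is periodic with period 15.
(4296 - 0) mod 15 = 6, so s_{4296} = s_6 = 11.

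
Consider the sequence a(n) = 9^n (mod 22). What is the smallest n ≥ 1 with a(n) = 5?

4

Listing terms: a(0) = 1; a(1) = 9; a(2) = 15; a(3) = 3; a(4) = 5; a(5) = 1.
Since a(5) = a(0) = 1, the sequence is periodic with period 5.
The value 5 first appears (with n ≥ 1) at a(4).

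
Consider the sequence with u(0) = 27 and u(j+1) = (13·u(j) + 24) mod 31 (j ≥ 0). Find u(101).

23

We have u(0) = 27; u(1) = 3; u(2) = 1; u(3) = 6; u(4) = 9; u(5) = 17; u(6) = 28; u(7) = 16; u(8) = 15; u(9) = 2; u(10) = 19; u(11) = 23; u(12) = 13; u(13) = 7; u(14) = 22; u(15) = 0; u(16) = 24; u(17) = 26; u(18) = 21; u(19) = 18; u(20) = 10; u(21) = 30; u(22) = 11; u(23) = 12; u(24) = 25; u(25) = 8; u(26) = 4; u(27) = 14; u(28) = 20; u(29) = 5; u(30) = 27.
The sequence repeats with period 30.
So u(101) = u(0 + ((101-0) mod 30)) = u(11) = 23.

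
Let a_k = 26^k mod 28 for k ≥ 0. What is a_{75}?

20

Listing terms: a_0 = 1,  a_1 = 26,  a_2 = 4,  a_3 = 20,  a_4 = 16,  a_5 = 24,  a_6 = 8,  a_7 = 12,  a_8 = 4.
Since a_8 = a_2 = 4, the sequence is eventually periodic: after a pre-period of length 2 it cycles with period 6.
For k ≥ 2, a_k depends only on (k - 2) mod 6. (75 - 2) mod 6 = 1, so a_{75} = a_3 = 20.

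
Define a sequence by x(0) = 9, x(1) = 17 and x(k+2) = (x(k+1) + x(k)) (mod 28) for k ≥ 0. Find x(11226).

Listing terms: x(0) = 9,  x(1) = 17,  x(2) = 26,  x(3) = 15,  x(4) = 13,  x(5) = 0,  x(6) = 13,  x(7) = 13,  x(8) = 26,  x(9) = 11,  x(10) = 9,  x(11) = 20,  x(12) = 1,  x(13) = 21,  x(14) = 22,  x(15) = 15,  x(16) = 9,  x(17) = 24,  x(18) = 5,  x(19) = 1,  x(20) = 6,  x(21) = 7,  x(22) = 13,  x(23) = 20,  x(24) = 5,  x(25) = 25,  x(26) = 2,  x(27) = 27,  x(28) = 1,  x(29) = 0,  x(30) = 1,  x(31) = 1,  x(32) = 2,  x(33) = 3,  x(34) = 5,  x(35) = 8,  x(36) = 13,  x(37) = 21,  x(38) = 6,  x(39) = 27,  x(40) = 5,  x(41) = 4,  x(42) = 9,  x(43) = 13,  x(44) = 22,  x(45) = 7,  x(46) = 1,  x(47) = 8,  x(48) = 9,  x(49) = 17.
The sequence repeats with period 48.
(11226 - 0) mod 48 = 42, so x(11226) = x(42) = 9.

9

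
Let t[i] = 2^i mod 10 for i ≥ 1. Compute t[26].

We have t[1] = 2,  t[2] = 4,  t[3] = 8,  t[4] = 6,  t[5] = 2.
The sequence repeats with period 4.
So t[26] = t[1 + ((26-1) mod 4)] = t[2] = 4.

4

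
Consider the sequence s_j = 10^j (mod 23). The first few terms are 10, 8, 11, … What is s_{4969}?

21

Listing terms: s_1 = 10; s_2 = 8; s_3 = 11; s_4 = 18; s_5 = 19; s_6 = 6; s_7 = 14; s_8 = 2; s_9 = 20; s_{10} = 16; s_{11} = 22; s_{12} = 13; s_{13} = 15; s_{14} = 12; s_{15} = 5; s_{16} = 4; s_{17} = 17; s_{18} = 9; s_{19} = 21; s_{20} = 3; s_{21} = 7; s_{22} = 1; s_{23} = 10.
The sequence repeats with period 22.
So s_{4969} = s_{1 + ((4969-1) mod 22)} = s_{19} = 21.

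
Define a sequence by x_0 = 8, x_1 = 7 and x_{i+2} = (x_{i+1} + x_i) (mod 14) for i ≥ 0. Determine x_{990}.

2

Computing terms: x_0 = 8,  x_1 = 7,  x_2 = 1,  x_3 = 8,  x_4 = 9,  x_5 = 3,  x_6 = 12,  x_7 = 1,  x_8 = 13,  x_9 = 0,  x_{10} = 13,  x_{11} = 13,  x_{12} = 12,  x_{13} = 11,  x_{14} = 9,  x_{15} = 6,  x_{16} = 1,  x_{17} = 7,  x_{18} = 8,  x_{19} = 1,  x_{20} = 9,  x_{21} = 10,  x_{22} = 5,  x_{23} = 1,  x_{24} = 6,  x_{25} = 7,  x_{26} = 13,  x_{27} = 6,  x_{28} = 5,  x_{29} = 11,  x_{30} = 2,  x_{31} = 13,  x_{32} = 1,  x_{33} = 0,  x_{34} = 1,  x_{35} = 1,  x_{36} = 2,  x_{37} = 3,  x_{38} = 5,  x_{39} = 8,  x_{40} = 13,  x_{41} = 7,  x_{42} = 6,  x_{43} = 13,  x_{44} = 5,  x_{45} = 4,  x_{46} = 9,  x_{47} = 13,  x_{48} = 8,  x_{49} = 7.
The sequence repeats with period 48.
So x_{990} = x_{0 + ((990-0) mod 48)} = x_{30} = 2.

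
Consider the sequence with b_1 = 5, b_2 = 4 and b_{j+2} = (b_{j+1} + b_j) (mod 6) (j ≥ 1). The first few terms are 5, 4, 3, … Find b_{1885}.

1

We have b_1 = 5,  b_2 = 4,  b_3 = 3,  b_4 = 1,  b_5 = 4,  b_6 = 5,  b_7 = 3,  b_8 = 2,  b_9 = 5,  b_{10} = 1,  b_{11} = 0,  b_{12} = 1,  b_{13} = 1,  b_{14} = 2,  b_{15} = 3,  b_{16} = 5,  b_{17} = 2,  b_{18} = 1,  b_{19} = 3,  b_{20} = 4,  b_{21} = 1,  b_{22} = 5,  b_{23} = 0,  b_{24} = 5,  b_{25} = 5,  b_{26} = 4.
Since (b_{25}, b_{26}) = (b_1, b_2) = (5, 4) (two consecutive terms determine the rest), the sequence is periodic with period 24.
So b_{1885} = b_{1 + ((1885-1) mod 24)} = b_{13} = 1.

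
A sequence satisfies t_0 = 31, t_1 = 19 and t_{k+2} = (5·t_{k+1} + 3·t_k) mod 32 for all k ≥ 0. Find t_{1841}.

0

We have t_0 = 31,  t_1 = 19,  t_2 = 28,  t_3 = 5,  t_4 = 13,  t_5 = 16,  t_6 = 23,  t_7 = 3,  t_8 = 20,  t_9 = 13,  t_{10} = 29,  t_{11} = 24,  t_{12} = 15,  t_{13} = 19,  t_{14} = 12,  t_{15} = 21,  t_{16} = 13,  t_{17} = 0,  t_{18} = 7,  t_{19} = 3,  t_{20} = 4,  t_{21} = 29,  t_{22} = 29,  t_{23} = 8,  t_{24} = 31,  t_{25} = 19.
The sequence repeats with period 24.
So t_{1841} = t_{0 + ((1841-0) mod 24)} = t_{17} = 0.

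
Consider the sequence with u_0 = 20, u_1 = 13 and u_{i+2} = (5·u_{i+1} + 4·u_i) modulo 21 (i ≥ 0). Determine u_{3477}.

Listing terms: u_0 = 20,  u_1 = 13,  u_2 = 19,  u_3 = 0,  u_4 = 13,  u_5 = 2,  u_6 = 20,  u_7 = 3,  u_8 = 11,  u_9 = 4,  u_{10} = 1,  u_{11} = 0,  u_{12} = 4,  u_{13} = 20,  u_{14} = 11,  u_{15} = 9,  u_{16} = 5,  u_{17} = 19,  u_{18} = 10,  u_{19} = 0,  u_{20} = 19,  u_{21} = 11,  u_{22} = 5,  u_{23} = 6,  u_{24} = 8,  u_{25} = 1,  u_{26} = 16,  u_{27} = 0,  u_{28} = 1,  u_{29} = 5,  u_{30} = 8,  u_{31} = 18,  u_{32} = 17,  u_{33} = 10,  u_{34} = 13,  u_{35} = 0,  u_{36} = 10,  u_{37} = 8,  u_{38} = 17,  u_{39} = 12,  u_{40} = 2,  u_{41} = 16,  u_{42} = 4,  u_{43} = 0,  u_{44} = 16,  u_{45} = 17,  u_{46} = 2,  u_{47} = 15,  u_{48} = 20,  u_{49} = 13.
The sequence repeats with period 48.
(3477 - 0) mod 48 = 21, so u_{3477} = u_{21} = 11.

11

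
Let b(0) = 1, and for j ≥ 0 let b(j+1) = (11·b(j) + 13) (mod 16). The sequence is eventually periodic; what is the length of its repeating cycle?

8

b(0) = 1,  b(1) = 8,  b(2) = 5,  b(3) = 4,  b(4) = 9,  b(5) = 0,  b(6) = 13,  b(7) = 12,  b(8) = 1.
Since b(8) = b(0) = 1, the sequence is periodic with period 8.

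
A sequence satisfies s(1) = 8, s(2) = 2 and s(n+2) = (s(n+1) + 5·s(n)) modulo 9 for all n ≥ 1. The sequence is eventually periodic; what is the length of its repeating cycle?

We have s(1) = 8, s(2) = 2, s(3) = 6, s(4) = 7, s(5) = 1, s(6) = 0, s(7) = 5, s(8) = 5, s(9) = 3, s(10) = 1, s(11) = 7, s(12) = 3, s(13) = 2, s(14) = 8, s(15) = 0, s(16) = 4, s(17) = 4, s(18) = 6, s(19) = 8, s(20) = 2.
Since (s(19), s(20)) = (s(1), s(2)) = (8, 2) (two consecutive terms determine the rest), the sequence is periodic with period 18.

18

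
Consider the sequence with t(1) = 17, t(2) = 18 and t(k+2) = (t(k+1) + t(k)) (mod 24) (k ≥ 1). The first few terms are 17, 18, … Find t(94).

9

Computing terms: t(1) = 17,  t(2) = 18,  t(3) = 11,  t(4) = 5,  t(5) = 16,  t(6) = 21,  t(7) = 13,  t(8) = 10,  t(9) = 23,  t(10) = 9,  t(11) = 8,  t(12) = 17,  t(13) = 1,  t(14) = 18,  t(15) = 19,  t(16) = 13,  t(17) = 8,  t(18) = 21,  t(19) = 5,  t(20) = 2,  t(21) = 7,  t(22) = 9,  t(23) = 16,  t(24) = 1,  t(25) = 17,  t(26) = 18.
The sequence repeats with period 24.
(94 - 1) mod 24 = 21, so t(94) = t(22) = 9.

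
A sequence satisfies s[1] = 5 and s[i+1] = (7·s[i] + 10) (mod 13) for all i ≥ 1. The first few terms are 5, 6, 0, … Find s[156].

3

s[1] = 5, s[2] = 6, s[3] = 0, s[4] = 10, s[5] = 2, s[6] = 11, s[7] = 9, s[8] = 8, s[9] = 1, s[10] = 4, s[11] = 12, s[12] = 3, s[13] = 5.
The sequence repeats with period 12.
(156 - 1) mod 12 = 11, so s[156] = s[12] = 3.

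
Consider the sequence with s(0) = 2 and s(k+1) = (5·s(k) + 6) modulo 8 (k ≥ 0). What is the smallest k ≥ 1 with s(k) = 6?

Computing terms: s(0) = 2, s(1) = 0, s(2) = 6, s(3) = 4, s(4) = 2.
The sequence repeats with period 4.
The value 6 first appears (with k ≥ 1) at s(2).

2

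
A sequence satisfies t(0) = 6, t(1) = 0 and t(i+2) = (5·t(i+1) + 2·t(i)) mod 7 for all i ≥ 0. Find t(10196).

t(0) = 6, t(1) = 0, t(2) = 5, t(3) = 4, t(4) = 2, t(5) = 4, t(6) = 3, t(7) = 2, t(8) = 2, t(9) = 0, t(10) = 4, t(11) = 6, t(12) = 3, t(13) = 6, t(14) = 1, t(15) = 3, t(16) = 3, t(17) = 0, t(18) = 6, t(19) = 2, t(20) = 1, t(21) = 2, t(22) = 5, t(23) = 1, t(24) = 1, t(25) = 0, t(26) = 2, t(27) = 3, t(28) = 5, t(29) = 3, t(30) = 4, t(31) = 5, t(32) = 5, t(33) = 0, t(34) = 3, t(35) = 1, t(36) = 4, t(37) = 1, t(38) = 6, t(39) = 4, t(40) = 4, t(41) = 0, t(42) = 1, t(43) = 5, t(44) = 6, t(45) = 5, t(46) = 2, t(47) = 6, t(48) = 6, t(49) = 0.
The sequence repeats with period 48.
So t(10196) = t(0 + ((10196-0) mod 48)) = t(20) = 1.

1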